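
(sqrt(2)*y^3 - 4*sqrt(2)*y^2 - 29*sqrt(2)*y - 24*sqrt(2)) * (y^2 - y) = sqrt(2)*y^5 - 5*sqrt(2)*y^4 - 25*sqrt(2)*y^3 + 5*sqrt(2)*y^2 + 24*sqrt(2)*y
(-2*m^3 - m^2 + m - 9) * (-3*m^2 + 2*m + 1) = 6*m^5 - m^4 - 7*m^3 + 28*m^2 - 17*m - 9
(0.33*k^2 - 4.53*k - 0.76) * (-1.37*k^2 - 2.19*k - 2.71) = -0.4521*k^4 + 5.4834*k^3 + 10.0676*k^2 + 13.9407*k + 2.0596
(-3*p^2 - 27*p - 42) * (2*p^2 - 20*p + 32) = -6*p^4 + 6*p^3 + 360*p^2 - 24*p - 1344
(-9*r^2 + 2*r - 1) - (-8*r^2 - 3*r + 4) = -r^2 + 5*r - 5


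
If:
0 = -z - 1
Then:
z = -1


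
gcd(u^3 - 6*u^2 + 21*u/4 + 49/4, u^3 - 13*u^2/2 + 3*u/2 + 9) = u + 1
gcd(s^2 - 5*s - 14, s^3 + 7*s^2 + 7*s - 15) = 1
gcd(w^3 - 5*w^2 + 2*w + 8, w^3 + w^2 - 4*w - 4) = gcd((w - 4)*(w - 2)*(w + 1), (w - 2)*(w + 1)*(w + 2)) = w^2 - w - 2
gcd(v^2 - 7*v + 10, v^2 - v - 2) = v - 2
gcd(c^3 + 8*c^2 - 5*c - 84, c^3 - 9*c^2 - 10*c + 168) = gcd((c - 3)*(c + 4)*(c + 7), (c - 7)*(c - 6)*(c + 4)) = c + 4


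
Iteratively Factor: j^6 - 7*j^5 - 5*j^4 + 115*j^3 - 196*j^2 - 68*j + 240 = (j - 2)*(j^5 - 5*j^4 - 15*j^3 + 85*j^2 - 26*j - 120) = (j - 2)^2*(j^4 - 3*j^3 - 21*j^2 + 43*j + 60) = (j - 3)*(j - 2)^2*(j^3 - 21*j - 20) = (j - 5)*(j - 3)*(j - 2)^2*(j^2 + 5*j + 4) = (j - 5)*(j - 3)*(j - 2)^2*(j + 1)*(j + 4)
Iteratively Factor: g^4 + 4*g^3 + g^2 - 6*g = (g - 1)*(g^3 + 5*g^2 + 6*g) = (g - 1)*(g + 2)*(g^2 + 3*g) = g*(g - 1)*(g + 2)*(g + 3)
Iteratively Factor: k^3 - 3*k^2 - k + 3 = (k - 3)*(k^2 - 1) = (k - 3)*(k + 1)*(k - 1)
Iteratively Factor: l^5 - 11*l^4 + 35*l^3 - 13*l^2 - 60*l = (l)*(l^4 - 11*l^3 + 35*l^2 - 13*l - 60) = l*(l - 5)*(l^3 - 6*l^2 + 5*l + 12) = l*(l - 5)*(l + 1)*(l^2 - 7*l + 12) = l*(l - 5)*(l - 4)*(l + 1)*(l - 3)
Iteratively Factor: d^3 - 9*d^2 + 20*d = (d)*(d^2 - 9*d + 20) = d*(d - 4)*(d - 5)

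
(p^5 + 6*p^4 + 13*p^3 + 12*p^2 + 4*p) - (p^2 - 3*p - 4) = p^5 + 6*p^4 + 13*p^3 + 11*p^2 + 7*p + 4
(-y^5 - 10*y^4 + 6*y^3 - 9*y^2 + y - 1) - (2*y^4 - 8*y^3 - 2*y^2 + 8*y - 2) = -y^5 - 12*y^4 + 14*y^3 - 7*y^2 - 7*y + 1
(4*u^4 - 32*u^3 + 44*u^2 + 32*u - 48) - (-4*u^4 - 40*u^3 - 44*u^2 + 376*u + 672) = 8*u^4 + 8*u^3 + 88*u^2 - 344*u - 720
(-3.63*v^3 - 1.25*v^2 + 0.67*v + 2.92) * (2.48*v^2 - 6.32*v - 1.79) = -9.0024*v^5 + 19.8416*v^4 + 16.0593*v^3 + 5.2447*v^2 - 19.6537*v - 5.2268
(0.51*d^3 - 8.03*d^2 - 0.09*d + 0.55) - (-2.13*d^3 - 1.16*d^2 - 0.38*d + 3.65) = 2.64*d^3 - 6.87*d^2 + 0.29*d - 3.1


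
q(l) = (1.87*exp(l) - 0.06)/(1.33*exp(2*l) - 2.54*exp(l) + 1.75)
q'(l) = (1.87*exp(l) - 0.06)*(-2.66*exp(2*l) + 2.54*exp(l))/(1.33*exp(2*l) - 2.54*exp(l) + 1.75)^2 + 1.87*exp(l)/(1.33*exp(2*l) - 2.54*exp(l) + 1.75)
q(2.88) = 0.09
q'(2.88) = -0.10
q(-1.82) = 0.18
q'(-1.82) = 0.26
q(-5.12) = -0.03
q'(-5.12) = 0.01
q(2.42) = 0.15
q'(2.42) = -0.17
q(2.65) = 0.11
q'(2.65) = -0.13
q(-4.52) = -0.02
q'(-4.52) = 0.01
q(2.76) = 0.10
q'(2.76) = -0.11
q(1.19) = 0.78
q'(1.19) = -1.26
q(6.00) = 0.00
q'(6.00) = 0.00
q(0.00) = 3.35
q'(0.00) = 2.72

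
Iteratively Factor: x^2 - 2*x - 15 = (x + 3)*(x - 5)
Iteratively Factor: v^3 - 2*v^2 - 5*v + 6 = (v + 2)*(v^2 - 4*v + 3) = (v - 1)*(v + 2)*(v - 3)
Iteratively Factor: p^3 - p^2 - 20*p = (p + 4)*(p^2 - 5*p) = p*(p + 4)*(p - 5)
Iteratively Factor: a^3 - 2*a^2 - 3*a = (a)*(a^2 - 2*a - 3) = a*(a + 1)*(a - 3)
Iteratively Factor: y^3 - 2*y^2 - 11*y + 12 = (y - 4)*(y^2 + 2*y - 3) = (y - 4)*(y - 1)*(y + 3)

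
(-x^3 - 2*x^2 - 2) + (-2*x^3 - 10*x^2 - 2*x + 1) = -3*x^3 - 12*x^2 - 2*x - 1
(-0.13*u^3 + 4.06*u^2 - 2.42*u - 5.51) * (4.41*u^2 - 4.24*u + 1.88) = -0.5733*u^5 + 18.4558*u^4 - 28.131*u^3 - 6.4055*u^2 + 18.8128*u - 10.3588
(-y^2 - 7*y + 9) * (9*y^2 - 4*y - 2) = -9*y^4 - 59*y^3 + 111*y^2 - 22*y - 18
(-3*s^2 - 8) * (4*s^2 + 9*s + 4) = -12*s^4 - 27*s^3 - 44*s^2 - 72*s - 32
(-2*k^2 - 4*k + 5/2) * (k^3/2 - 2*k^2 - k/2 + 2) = -k^5 + 2*k^4 + 41*k^3/4 - 7*k^2 - 37*k/4 + 5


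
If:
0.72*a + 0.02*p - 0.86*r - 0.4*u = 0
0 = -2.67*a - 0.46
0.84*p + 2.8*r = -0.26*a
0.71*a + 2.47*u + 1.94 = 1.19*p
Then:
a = -0.17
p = -1.84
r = 0.57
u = -1.62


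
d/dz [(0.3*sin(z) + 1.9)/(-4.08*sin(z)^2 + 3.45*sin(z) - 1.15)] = (1.224*sin(z)^2 + 15.504*sin(z) - 6.9)*cos(z)/(16.6464*sin(z)^4 - 28.152*sin(z)^3 + 21.2865*sin(z)^2 - 7.935*sin(z) + 1.3225)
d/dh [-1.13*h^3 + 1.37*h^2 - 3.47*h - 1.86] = -3.39*h^2 + 2.74*h - 3.47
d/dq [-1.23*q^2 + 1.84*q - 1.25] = 1.84 - 2.46*q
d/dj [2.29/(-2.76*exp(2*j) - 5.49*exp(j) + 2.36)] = (12.6408*exp(j) + 12.5721)*exp(j)/(2.76*exp(2*j) + 5.49*exp(j) - 2.36)^2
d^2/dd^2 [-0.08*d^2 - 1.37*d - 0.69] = -0.160000000000000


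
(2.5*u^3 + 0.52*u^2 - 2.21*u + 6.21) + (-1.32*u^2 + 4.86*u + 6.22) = 2.5*u^3 - 0.8*u^2 + 2.65*u + 12.43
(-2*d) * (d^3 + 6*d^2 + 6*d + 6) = -2*d^4 - 12*d^3 - 12*d^2 - 12*d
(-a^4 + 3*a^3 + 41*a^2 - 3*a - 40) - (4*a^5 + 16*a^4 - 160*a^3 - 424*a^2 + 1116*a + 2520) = -4*a^5 - 17*a^4 + 163*a^3 + 465*a^2 - 1119*a - 2560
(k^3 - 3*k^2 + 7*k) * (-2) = -2*k^3 + 6*k^2 - 14*k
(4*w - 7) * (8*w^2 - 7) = 32*w^3 - 56*w^2 - 28*w + 49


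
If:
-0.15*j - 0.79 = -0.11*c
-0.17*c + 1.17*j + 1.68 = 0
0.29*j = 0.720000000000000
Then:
No Solution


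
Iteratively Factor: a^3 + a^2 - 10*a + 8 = (a + 4)*(a^2 - 3*a + 2) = (a - 1)*(a + 4)*(a - 2)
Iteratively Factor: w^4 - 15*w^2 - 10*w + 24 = (w - 1)*(w^3 + w^2 - 14*w - 24) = (w - 4)*(w - 1)*(w^2 + 5*w + 6) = (w - 4)*(w - 1)*(w + 3)*(w + 2)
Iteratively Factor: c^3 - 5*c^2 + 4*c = (c - 4)*(c^2 - c) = c*(c - 4)*(c - 1)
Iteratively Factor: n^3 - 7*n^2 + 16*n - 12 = (n - 3)*(n^2 - 4*n + 4) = (n - 3)*(n - 2)*(n - 2)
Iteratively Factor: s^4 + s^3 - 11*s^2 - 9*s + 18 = (s + 2)*(s^3 - s^2 - 9*s + 9) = (s - 1)*(s + 2)*(s^2 - 9) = (s - 1)*(s + 2)*(s + 3)*(s - 3)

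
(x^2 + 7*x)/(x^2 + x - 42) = x/(x - 6)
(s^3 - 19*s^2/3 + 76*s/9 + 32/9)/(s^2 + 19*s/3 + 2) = (3*s^2 - 20*s + 32)/(3*(s + 6))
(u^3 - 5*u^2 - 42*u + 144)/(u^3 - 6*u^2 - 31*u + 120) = (u + 6)/(u + 5)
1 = 1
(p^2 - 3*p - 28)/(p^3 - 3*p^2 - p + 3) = (p^2 - 3*p - 28)/(p^3 - 3*p^2 - p + 3)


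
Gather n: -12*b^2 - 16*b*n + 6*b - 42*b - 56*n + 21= -12*b^2 - 36*b + n*(-16*b - 56) + 21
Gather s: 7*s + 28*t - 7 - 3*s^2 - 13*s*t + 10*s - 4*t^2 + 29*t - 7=-3*s^2 + s*(17 - 13*t) - 4*t^2 + 57*t - 14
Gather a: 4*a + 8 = 4*a + 8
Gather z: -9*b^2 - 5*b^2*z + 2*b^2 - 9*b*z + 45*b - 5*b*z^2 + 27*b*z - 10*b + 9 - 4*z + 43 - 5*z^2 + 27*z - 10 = -7*b^2 + 35*b + z^2*(-5*b - 5) + z*(-5*b^2 + 18*b + 23) + 42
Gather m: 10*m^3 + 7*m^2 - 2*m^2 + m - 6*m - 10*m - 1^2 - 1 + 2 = 10*m^3 + 5*m^2 - 15*m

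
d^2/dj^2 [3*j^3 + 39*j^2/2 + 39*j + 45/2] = 18*j + 39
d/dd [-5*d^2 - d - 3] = -10*d - 1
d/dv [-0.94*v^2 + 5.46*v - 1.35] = 5.46 - 1.88*v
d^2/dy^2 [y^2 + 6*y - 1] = 2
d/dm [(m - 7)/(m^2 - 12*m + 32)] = (m^2 - 12*m - 2*(m - 7)*(m - 6) + 32)/(m^2 - 12*m + 32)^2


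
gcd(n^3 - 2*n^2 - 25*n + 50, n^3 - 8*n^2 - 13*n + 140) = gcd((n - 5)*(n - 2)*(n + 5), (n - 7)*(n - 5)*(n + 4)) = n - 5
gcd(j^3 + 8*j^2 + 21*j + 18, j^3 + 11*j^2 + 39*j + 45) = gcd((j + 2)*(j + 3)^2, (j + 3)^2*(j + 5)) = j^2 + 6*j + 9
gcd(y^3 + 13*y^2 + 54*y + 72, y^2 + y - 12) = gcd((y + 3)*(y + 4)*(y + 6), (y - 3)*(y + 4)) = y + 4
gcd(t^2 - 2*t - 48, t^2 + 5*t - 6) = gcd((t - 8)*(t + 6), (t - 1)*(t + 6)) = t + 6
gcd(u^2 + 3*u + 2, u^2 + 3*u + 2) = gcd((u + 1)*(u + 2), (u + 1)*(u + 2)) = u^2 + 3*u + 2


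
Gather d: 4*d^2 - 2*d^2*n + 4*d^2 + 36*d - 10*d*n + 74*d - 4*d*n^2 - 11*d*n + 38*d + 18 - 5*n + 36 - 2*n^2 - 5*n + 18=d^2*(8 - 2*n) + d*(-4*n^2 - 21*n + 148) - 2*n^2 - 10*n + 72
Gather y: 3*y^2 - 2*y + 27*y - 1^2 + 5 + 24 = 3*y^2 + 25*y + 28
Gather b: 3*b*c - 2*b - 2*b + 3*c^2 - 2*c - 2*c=b*(3*c - 4) + 3*c^2 - 4*c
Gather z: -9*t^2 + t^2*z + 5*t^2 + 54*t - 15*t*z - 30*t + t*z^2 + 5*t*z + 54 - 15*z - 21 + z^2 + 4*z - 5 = -4*t^2 + 24*t + z^2*(t + 1) + z*(t^2 - 10*t - 11) + 28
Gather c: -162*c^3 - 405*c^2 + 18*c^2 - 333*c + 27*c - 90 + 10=-162*c^3 - 387*c^2 - 306*c - 80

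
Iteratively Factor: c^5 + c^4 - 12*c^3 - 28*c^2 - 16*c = (c)*(c^4 + c^3 - 12*c^2 - 28*c - 16) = c*(c + 1)*(c^3 - 12*c - 16) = c*(c + 1)*(c + 2)*(c^2 - 2*c - 8) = c*(c - 4)*(c + 1)*(c + 2)*(c + 2)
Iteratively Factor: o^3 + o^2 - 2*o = (o)*(o^2 + o - 2) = o*(o + 2)*(o - 1)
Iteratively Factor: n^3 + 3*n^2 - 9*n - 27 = (n - 3)*(n^2 + 6*n + 9) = (n - 3)*(n + 3)*(n + 3)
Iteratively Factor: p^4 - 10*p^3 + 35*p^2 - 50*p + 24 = (p - 2)*(p^3 - 8*p^2 + 19*p - 12) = (p - 2)*(p - 1)*(p^2 - 7*p + 12) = (p - 3)*(p - 2)*(p - 1)*(p - 4)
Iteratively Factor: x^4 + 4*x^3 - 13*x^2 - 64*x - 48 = (x - 4)*(x^3 + 8*x^2 + 19*x + 12) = (x - 4)*(x + 4)*(x^2 + 4*x + 3) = (x - 4)*(x + 3)*(x + 4)*(x + 1)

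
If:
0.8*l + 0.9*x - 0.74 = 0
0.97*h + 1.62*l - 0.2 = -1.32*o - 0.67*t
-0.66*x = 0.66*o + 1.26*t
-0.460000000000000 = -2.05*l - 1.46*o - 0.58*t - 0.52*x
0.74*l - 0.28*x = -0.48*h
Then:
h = 0.21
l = 0.13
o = 0.03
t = -0.39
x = 0.71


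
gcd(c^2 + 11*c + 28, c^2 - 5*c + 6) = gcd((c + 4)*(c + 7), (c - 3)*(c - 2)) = 1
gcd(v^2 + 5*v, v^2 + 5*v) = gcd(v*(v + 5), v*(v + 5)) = v^2 + 5*v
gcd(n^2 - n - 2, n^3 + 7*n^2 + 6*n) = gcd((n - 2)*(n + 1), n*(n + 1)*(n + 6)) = n + 1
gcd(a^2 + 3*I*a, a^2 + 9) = a + 3*I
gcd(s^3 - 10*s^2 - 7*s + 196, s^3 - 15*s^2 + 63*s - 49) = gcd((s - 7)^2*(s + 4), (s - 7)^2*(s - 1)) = s^2 - 14*s + 49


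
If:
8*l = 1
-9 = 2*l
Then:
No Solution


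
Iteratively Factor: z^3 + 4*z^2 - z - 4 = (z + 1)*(z^2 + 3*z - 4) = (z + 1)*(z + 4)*(z - 1)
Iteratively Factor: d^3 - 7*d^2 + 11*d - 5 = (d - 1)*(d^2 - 6*d + 5) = (d - 1)^2*(d - 5)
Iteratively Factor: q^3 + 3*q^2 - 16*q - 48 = (q + 4)*(q^2 - q - 12) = (q - 4)*(q + 4)*(q + 3)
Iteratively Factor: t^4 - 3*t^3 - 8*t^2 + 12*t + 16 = (t + 2)*(t^3 - 5*t^2 + 2*t + 8) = (t + 1)*(t + 2)*(t^2 - 6*t + 8) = (t - 4)*(t + 1)*(t + 2)*(t - 2)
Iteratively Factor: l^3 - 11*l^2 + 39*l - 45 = (l - 3)*(l^2 - 8*l + 15) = (l - 5)*(l - 3)*(l - 3)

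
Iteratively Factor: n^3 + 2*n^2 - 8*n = (n + 4)*(n^2 - 2*n) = (n - 2)*(n + 4)*(n)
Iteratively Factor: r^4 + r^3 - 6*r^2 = (r)*(r^3 + r^2 - 6*r) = r*(r + 3)*(r^2 - 2*r) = r^2*(r + 3)*(r - 2)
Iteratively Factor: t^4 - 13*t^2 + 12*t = (t + 4)*(t^3 - 4*t^2 + 3*t) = (t - 3)*(t + 4)*(t^2 - t) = (t - 3)*(t - 1)*(t + 4)*(t)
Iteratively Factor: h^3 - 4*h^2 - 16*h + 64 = (h - 4)*(h^2 - 16) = (h - 4)*(h + 4)*(h - 4)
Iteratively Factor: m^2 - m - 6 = (m - 3)*(m + 2)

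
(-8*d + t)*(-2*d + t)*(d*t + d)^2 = 16*d^4*t^2 + 32*d^4*t + 16*d^4 - 10*d^3*t^3 - 20*d^3*t^2 - 10*d^3*t + d^2*t^4 + 2*d^2*t^3 + d^2*t^2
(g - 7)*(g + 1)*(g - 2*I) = g^3 - 6*g^2 - 2*I*g^2 - 7*g + 12*I*g + 14*I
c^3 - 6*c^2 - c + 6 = (c - 6)*(c - 1)*(c + 1)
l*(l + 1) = l^2 + l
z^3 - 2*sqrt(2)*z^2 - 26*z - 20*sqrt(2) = (z - 5*sqrt(2))*(z + sqrt(2))*(z + 2*sqrt(2))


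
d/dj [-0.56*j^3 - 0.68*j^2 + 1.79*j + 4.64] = -1.68*j^2 - 1.36*j + 1.79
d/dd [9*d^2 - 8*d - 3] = 18*d - 8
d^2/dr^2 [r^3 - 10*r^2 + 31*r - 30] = 6*r - 20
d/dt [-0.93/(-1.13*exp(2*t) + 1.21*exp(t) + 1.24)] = (1.1253 - 2.1018*exp(t))*exp(t)/(-1.13*exp(2*t) + 1.21*exp(t) + 1.24)^2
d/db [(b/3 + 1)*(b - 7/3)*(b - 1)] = b^2 - 2*b/9 - 23/9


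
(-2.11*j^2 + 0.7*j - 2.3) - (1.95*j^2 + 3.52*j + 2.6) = -4.06*j^2 - 2.82*j - 4.9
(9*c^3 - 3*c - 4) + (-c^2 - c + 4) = 9*c^3 - c^2 - 4*c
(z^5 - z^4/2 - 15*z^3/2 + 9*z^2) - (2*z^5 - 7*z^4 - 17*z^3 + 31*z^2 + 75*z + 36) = -z^5 + 13*z^4/2 + 19*z^3/2 - 22*z^2 - 75*z - 36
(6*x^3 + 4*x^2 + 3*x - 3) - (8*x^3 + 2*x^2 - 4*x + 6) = -2*x^3 + 2*x^2 + 7*x - 9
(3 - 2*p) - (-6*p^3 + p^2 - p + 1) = 6*p^3 - p^2 - p + 2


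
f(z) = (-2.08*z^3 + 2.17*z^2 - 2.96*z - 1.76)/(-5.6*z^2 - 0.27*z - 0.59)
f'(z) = (11.2*z + 0.27)*(-2.08*z^3 + 2.17*z^2 - 2.96*z - 1.76)/(-5.6*z^2 - 0.27*z - 0.59)^2 + (-6.24*z^2 + 4.34*z - 2.96)/(-5.6*z^2 - 0.27*z - 0.59)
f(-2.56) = -1.50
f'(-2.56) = 0.34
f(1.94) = 0.65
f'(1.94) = 0.16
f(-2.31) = -1.42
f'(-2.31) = 0.34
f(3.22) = 0.98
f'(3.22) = 0.30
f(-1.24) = -1.04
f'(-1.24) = 0.43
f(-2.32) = -1.42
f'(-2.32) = 0.34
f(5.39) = 1.70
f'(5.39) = 0.35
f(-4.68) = -2.24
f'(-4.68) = 0.36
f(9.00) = 3.00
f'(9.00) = 0.36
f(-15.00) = -6.01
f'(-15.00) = 0.37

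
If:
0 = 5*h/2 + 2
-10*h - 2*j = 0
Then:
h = -4/5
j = 4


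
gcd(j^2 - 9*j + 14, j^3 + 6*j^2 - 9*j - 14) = j - 2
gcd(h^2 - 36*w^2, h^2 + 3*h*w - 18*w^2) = h + 6*w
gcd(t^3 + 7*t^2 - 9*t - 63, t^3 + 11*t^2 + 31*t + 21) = t^2 + 10*t + 21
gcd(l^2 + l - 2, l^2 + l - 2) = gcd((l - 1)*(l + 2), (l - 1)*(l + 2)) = l^2 + l - 2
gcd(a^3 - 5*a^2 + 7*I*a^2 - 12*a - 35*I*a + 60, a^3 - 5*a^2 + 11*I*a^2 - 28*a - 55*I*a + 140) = a^2 + a*(-5 + 4*I) - 20*I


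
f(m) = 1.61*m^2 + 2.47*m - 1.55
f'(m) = 3.22*m + 2.47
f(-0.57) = -2.43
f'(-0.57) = 0.63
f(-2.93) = 5.03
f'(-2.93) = -6.96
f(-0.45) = -2.34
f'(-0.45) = 1.02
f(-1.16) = -2.25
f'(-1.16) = -1.27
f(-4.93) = 25.40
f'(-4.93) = -13.40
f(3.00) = 20.35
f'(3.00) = 12.13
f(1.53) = 6.00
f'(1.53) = 7.40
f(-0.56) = -2.43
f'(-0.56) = 0.67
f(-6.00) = 41.59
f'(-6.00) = -16.85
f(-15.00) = 323.65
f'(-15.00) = -45.83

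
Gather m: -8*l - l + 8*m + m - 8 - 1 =-9*l + 9*m - 9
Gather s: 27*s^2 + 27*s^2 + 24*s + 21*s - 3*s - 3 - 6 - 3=54*s^2 + 42*s - 12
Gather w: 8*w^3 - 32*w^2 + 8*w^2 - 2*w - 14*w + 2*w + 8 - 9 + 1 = 8*w^3 - 24*w^2 - 14*w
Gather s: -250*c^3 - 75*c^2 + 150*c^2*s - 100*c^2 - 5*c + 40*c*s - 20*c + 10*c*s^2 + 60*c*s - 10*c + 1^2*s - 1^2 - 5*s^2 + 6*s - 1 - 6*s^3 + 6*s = -250*c^3 - 175*c^2 - 35*c - 6*s^3 + s^2*(10*c - 5) + s*(150*c^2 + 100*c + 13) - 2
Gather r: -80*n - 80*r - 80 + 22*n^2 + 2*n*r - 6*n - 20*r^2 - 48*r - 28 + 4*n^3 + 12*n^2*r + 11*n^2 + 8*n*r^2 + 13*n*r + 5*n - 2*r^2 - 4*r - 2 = 4*n^3 + 33*n^2 - 81*n + r^2*(8*n - 22) + r*(12*n^2 + 15*n - 132) - 110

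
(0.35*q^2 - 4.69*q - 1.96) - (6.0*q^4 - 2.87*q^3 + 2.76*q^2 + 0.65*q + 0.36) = -6.0*q^4 + 2.87*q^3 - 2.41*q^2 - 5.34*q - 2.32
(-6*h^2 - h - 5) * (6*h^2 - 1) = -36*h^4 - 6*h^3 - 24*h^2 + h + 5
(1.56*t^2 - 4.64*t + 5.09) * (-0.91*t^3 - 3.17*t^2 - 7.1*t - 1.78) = -1.4196*t^5 - 0.7228*t^4 - 0.999100000000002*t^3 + 14.0319*t^2 - 27.8798*t - 9.0602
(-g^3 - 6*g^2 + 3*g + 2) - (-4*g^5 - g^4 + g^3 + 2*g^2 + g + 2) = 4*g^5 + g^4 - 2*g^3 - 8*g^2 + 2*g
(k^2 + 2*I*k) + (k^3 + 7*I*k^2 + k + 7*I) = k^3 + k^2 + 7*I*k^2 + k + 2*I*k + 7*I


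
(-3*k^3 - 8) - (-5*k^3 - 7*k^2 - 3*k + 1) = 2*k^3 + 7*k^2 + 3*k - 9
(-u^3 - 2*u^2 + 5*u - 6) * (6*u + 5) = -6*u^4 - 17*u^3 + 20*u^2 - 11*u - 30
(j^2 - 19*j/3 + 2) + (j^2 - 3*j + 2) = 2*j^2 - 28*j/3 + 4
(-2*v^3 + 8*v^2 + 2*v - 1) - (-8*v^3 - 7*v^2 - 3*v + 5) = 6*v^3 + 15*v^2 + 5*v - 6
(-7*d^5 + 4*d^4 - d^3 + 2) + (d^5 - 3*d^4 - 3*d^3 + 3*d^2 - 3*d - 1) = -6*d^5 + d^4 - 4*d^3 + 3*d^2 - 3*d + 1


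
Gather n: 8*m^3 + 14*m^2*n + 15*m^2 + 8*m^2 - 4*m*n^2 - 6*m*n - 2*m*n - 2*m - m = 8*m^3 + 23*m^2 - 4*m*n^2 - 3*m + n*(14*m^2 - 8*m)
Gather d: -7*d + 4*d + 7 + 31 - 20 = 18 - 3*d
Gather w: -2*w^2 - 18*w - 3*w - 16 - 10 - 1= -2*w^2 - 21*w - 27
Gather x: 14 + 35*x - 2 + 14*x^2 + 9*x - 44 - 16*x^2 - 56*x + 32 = -2*x^2 - 12*x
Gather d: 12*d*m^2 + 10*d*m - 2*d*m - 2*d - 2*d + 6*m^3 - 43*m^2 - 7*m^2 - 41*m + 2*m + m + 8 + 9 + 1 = d*(12*m^2 + 8*m - 4) + 6*m^3 - 50*m^2 - 38*m + 18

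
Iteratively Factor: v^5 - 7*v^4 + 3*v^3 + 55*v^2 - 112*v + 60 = (v - 5)*(v^4 - 2*v^3 - 7*v^2 + 20*v - 12) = (v - 5)*(v - 2)*(v^3 - 7*v + 6) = (v - 5)*(v - 2)^2*(v^2 + 2*v - 3) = (v - 5)*(v - 2)^2*(v - 1)*(v + 3)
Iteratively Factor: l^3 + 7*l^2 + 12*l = (l + 4)*(l^2 + 3*l) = (l + 3)*(l + 4)*(l)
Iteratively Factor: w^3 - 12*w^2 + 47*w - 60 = (w - 3)*(w^2 - 9*w + 20) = (w - 5)*(w - 3)*(w - 4)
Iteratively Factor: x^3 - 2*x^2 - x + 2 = (x + 1)*(x^2 - 3*x + 2) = (x - 2)*(x + 1)*(x - 1)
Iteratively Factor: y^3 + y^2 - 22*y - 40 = (y + 4)*(y^2 - 3*y - 10) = (y - 5)*(y + 4)*(y + 2)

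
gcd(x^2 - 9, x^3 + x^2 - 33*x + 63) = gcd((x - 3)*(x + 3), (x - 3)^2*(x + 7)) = x - 3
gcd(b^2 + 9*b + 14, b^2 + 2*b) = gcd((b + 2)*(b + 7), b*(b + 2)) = b + 2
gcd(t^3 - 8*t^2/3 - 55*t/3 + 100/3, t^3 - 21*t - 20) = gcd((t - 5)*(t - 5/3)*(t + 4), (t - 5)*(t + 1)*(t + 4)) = t^2 - t - 20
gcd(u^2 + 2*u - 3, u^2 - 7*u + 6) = u - 1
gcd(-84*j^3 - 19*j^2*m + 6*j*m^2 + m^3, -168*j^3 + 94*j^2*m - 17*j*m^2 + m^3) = 4*j - m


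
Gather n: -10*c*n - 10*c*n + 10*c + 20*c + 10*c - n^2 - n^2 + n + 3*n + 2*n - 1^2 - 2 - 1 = 40*c - 2*n^2 + n*(6 - 20*c) - 4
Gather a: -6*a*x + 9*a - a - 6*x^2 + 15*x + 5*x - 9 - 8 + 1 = a*(8 - 6*x) - 6*x^2 + 20*x - 16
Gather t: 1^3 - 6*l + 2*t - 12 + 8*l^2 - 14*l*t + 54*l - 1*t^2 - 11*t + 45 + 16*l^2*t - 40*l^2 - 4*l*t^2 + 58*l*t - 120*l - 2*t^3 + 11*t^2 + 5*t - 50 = -32*l^2 - 72*l - 2*t^3 + t^2*(10 - 4*l) + t*(16*l^2 + 44*l - 4) - 16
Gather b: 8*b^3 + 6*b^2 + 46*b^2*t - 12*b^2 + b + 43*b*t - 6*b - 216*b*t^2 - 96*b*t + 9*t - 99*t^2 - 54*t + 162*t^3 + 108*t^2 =8*b^3 + b^2*(46*t - 6) + b*(-216*t^2 - 53*t - 5) + 162*t^3 + 9*t^2 - 45*t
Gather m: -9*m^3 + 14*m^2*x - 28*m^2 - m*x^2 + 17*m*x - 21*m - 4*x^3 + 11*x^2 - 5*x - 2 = -9*m^3 + m^2*(14*x - 28) + m*(-x^2 + 17*x - 21) - 4*x^3 + 11*x^2 - 5*x - 2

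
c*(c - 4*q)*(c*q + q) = c^3*q - 4*c^2*q^2 + c^2*q - 4*c*q^2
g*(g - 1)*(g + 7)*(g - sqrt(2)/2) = g^4 - sqrt(2)*g^3/2 + 6*g^3 - 7*g^2 - 3*sqrt(2)*g^2 + 7*sqrt(2)*g/2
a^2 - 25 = (a - 5)*(a + 5)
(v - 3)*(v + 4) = v^2 + v - 12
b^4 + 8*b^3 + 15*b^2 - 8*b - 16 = (b - 1)*(b + 1)*(b + 4)^2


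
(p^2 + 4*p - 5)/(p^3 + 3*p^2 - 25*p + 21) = (p + 5)/(p^2 + 4*p - 21)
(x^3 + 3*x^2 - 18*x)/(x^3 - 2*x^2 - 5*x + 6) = x*(x + 6)/(x^2 + x - 2)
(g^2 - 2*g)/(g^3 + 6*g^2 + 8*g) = (g - 2)/(g^2 + 6*g + 8)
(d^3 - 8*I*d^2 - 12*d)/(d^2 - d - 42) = d*(-d^2 + 8*I*d + 12)/(-d^2 + d + 42)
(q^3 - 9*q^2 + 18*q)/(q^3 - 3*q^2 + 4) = q*(q^2 - 9*q + 18)/(q^3 - 3*q^2 + 4)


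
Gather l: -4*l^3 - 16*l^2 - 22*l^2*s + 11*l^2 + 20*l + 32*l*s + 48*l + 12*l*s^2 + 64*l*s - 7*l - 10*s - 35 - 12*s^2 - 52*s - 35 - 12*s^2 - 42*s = -4*l^3 + l^2*(-22*s - 5) + l*(12*s^2 + 96*s + 61) - 24*s^2 - 104*s - 70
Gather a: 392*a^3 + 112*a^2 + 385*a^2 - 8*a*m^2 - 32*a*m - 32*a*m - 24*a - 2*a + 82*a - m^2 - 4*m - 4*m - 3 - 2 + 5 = 392*a^3 + 497*a^2 + a*(-8*m^2 - 64*m + 56) - m^2 - 8*m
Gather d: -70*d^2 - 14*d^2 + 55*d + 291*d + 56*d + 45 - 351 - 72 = -84*d^2 + 402*d - 378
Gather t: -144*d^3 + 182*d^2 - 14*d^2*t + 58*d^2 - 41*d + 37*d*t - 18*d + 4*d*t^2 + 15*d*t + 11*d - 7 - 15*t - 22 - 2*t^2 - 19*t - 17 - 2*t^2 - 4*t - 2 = -144*d^3 + 240*d^2 - 48*d + t^2*(4*d - 4) + t*(-14*d^2 + 52*d - 38) - 48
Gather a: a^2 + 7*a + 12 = a^2 + 7*a + 12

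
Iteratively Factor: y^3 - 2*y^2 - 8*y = (y - 4)*(y^2 + 2*y) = (y - 4)*(y + 2)*(y)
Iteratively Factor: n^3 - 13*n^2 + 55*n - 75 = (n - 5)*(n^2 - 8*n + 15) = (n - 5)*(n - 3)*(n - 5)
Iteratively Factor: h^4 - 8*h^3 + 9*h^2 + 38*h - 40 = (h - 1)*(h^3 - 7*h^2 + 2*h + 40) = (h - 5)*(h - 1)*(h^2 - 2*h - 8) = (h - 5)*(h - 4)*(h - 1)*(h + 2)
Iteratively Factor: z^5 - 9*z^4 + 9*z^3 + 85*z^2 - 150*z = (z - 2)*(z^4 - 7*z^3 - 5*z^2 + 75*z) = (z - 2)*(z + 3)*(z^3 - 10*z^2 + 25*z) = (z - 5)*(z - 2)*(z + 3)*(z^2 - 5*z) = z*(z - 5)*(z - 2)*(z + 3)*(z - 5)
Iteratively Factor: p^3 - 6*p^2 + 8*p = (p - 2)*(p^2 - 4*p) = p*(p - 2)*(p - 4)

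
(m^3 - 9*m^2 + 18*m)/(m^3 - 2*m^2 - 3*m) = (m - 6)/(m + 1)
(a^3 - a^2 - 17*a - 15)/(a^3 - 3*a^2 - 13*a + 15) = (a + 1)/(a - 1)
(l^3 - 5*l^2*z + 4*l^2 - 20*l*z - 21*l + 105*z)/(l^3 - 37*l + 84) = (l - 5*z)/(l - 4)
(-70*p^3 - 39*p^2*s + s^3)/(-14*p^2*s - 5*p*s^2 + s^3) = (5*p + s)/s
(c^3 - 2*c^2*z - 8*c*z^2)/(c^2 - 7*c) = (c^2 - 2*c*z - 8*z^2)/(c - 7)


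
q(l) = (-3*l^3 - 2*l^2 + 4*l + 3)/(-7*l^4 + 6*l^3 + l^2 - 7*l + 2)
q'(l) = (-9*l^2 - 4*l + 4)/(-7*l^4 + 6*l^3 + l^2 - 7*l + 2) + (-3*l^3 - 2*l^2 + 4*l + 3)*(28*l^3 - 18*l^2 - 2*l + 7)/(-7*l^4 + 6*l^3 + l^2 - 7*l + 2)^2 = (-21*l^6 - 28*l^5 + 93*l^4 + 78*l^3 - 62*l^2 - 14*l + 29)/(49*l^8 - 84*l^7 + 22*l^6 + 110*l^5 - 111*l^4 + 10*l^3 + 53*l^2 - 28*l + 4)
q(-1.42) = -0.06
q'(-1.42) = 0.07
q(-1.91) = -0.08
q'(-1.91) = 0.02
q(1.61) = 0.29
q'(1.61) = 0.16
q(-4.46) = -0.07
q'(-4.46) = -0.01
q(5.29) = 0.10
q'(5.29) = -0.02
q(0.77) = -1.40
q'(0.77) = 5.96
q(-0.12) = 0.88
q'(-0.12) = 3.67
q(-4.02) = -0.07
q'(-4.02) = -0.01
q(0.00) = 1.50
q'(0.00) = 7.25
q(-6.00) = -0.05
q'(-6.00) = -0.00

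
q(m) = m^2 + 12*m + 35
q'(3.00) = 18.00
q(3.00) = 80.00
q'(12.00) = 36.00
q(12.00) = 323.00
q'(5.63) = 23.26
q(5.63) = 134.26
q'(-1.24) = 9.52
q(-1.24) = 21.66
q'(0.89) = 13.78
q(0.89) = 46.47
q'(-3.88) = 4.24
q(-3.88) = 3.49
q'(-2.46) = 7.08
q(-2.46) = 11.53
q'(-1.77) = 8.46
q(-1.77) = 16.89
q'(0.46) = 12.92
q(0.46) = 40.73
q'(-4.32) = 3.36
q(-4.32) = 1.82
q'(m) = 2*m + 12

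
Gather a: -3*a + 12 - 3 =9 - 3*a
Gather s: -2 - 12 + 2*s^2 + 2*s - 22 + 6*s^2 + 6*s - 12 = 8*s^2 + 8*s - 48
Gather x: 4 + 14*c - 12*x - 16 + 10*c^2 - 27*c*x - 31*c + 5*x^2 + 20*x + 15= 10*c^2 - 17*c + 5*x^2 + x*(8 - 27*c) + 3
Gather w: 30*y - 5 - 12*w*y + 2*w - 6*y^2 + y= w*(2 - 12*y) - 6*y^2 + 31*y - 5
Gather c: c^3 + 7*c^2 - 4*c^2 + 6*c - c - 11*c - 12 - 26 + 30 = c^3 + 3*c^2 - 6*c - 8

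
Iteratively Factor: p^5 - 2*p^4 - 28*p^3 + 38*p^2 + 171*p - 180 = (p + 4)*(p^4 - 6*p^3 - 4*p^2 + 54*p - 45) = (p - 3)*(p + 4)*(p^3 - 3*p^2 - 13*p + 15) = (p - 3)*(p + 3)*(p + 4)*(p^2 - 6*p + 5) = (p - 3)*(p - 1)*(p + 3)*(p + 4)*(p - 5)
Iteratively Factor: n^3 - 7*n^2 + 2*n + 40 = (n - 5)*(n^2 - 2*n - 8) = (n - 5)*(n + 2)*(n - 4)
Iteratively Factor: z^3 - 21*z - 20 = (z + 4)*(z^2 - 4*z - 5) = (z - 5)*(z + 4)*(z + 1)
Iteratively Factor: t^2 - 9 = (t + 3)*(t - 3)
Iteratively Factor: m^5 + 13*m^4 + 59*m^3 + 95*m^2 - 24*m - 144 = (m + 3)*(m^4 + 10*m^3 + 29*m^2 + 8*m - 48) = (m + 3)*(m + 4)*(m^3 + 6*m^2 + 5*m - 12) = (m + 3)*(m + 4)^2*(m^2 + 2*m - 3) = (m - 1)*(m + 3)*(m + 4)^2*(m + 3)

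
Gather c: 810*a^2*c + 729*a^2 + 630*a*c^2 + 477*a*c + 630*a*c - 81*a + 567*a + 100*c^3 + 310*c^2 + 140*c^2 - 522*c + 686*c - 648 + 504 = 729*a^2 + 486*a + 100*c^3 + c^2*(630*a + 450) + c*(810*a^2 + 1107*a + 164) - 144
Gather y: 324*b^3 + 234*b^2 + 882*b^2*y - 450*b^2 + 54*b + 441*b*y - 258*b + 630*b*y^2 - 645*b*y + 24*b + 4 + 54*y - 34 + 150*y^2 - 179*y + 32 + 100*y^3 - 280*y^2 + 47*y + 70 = 324*b^3 - 216*b^2 - 180*b + 100*y^3 + y^2*(630*b - 130) + y*(882*b^2 - 204*b - 78) + 72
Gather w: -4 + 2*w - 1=2*w - 5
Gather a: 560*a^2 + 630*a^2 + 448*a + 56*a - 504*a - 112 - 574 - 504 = 1190*a^2 - 1190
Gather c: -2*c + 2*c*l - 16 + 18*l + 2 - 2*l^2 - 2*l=c*(2*l - 2) - 2*l^2 + 16*l - 14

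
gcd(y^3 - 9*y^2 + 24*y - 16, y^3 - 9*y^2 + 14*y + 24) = y - 4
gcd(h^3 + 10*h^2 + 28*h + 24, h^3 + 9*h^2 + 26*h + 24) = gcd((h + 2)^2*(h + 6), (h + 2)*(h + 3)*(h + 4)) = h + 2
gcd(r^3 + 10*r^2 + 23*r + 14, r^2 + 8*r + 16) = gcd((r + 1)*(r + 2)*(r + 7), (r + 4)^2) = 1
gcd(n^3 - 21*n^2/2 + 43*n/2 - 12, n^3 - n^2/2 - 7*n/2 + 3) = n^2 - 5*n/2 + 3/2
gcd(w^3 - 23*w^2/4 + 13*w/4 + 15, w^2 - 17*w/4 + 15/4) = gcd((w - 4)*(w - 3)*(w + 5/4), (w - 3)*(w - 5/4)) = w - 3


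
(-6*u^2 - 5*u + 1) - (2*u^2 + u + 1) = -8*u^2 - 6*u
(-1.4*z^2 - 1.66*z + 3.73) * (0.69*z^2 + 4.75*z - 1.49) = -0.966*z^4 - 7.7954*z^3 - 3.2253*z^2 + 20.1909*z - 5.5577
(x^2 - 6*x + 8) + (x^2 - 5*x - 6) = 2*x^2 - 11*x + 2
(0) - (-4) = 4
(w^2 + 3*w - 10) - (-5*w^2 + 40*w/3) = 6*w^2 - 31*w/3 - 10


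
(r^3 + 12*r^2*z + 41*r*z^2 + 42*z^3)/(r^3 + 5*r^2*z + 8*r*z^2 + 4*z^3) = (r^2 + 10*r*z + 21*z^2)/(r^2 + 3*r*z + 2*z^2)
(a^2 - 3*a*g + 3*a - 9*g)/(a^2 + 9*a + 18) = (a - 3*g)/(a + 6)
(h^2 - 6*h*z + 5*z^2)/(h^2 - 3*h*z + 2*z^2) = (-h + 5*z)/(-h + 2*z)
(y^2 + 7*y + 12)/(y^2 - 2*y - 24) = (y + 3)/(y - 6)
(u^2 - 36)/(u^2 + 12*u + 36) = (u - 6)/(u + 6)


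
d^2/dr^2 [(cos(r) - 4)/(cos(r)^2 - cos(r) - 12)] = (sin(r)^2 + 3*cos(r) + 1)/(cos(r) + 3)^3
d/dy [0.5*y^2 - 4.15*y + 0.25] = 1.0*y - 4.15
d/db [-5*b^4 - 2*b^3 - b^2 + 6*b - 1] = -20*b^3 - 6*b^2 - 2*b + 6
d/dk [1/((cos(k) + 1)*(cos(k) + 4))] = (2*cos(k) + 5)*sin(k)/((cos(k) + 1)^2*(cos(k) + 4)^2)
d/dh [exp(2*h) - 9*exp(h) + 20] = (2*exp(h) - 9)*exp(h)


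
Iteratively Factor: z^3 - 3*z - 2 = (z + 1)*(z^2 - z - 2) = (z - 2)*(z + 1)*(z + 1)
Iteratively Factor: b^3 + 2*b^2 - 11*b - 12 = (b + 1)*(b^2 + b - 12) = (b - 3)*(b + 1)*(b + 4)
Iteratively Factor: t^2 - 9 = (t - 3)*(t + 3)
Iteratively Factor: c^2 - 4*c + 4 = (c - 2)*(c - 2)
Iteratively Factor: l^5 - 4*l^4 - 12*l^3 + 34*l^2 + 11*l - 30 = (l + 1)*(l^4 - 5*l^3 - 7*l^2 + 41*l - 30) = (l + 1)*(l + 3)*(l^3 - 8*l^2 + 17*l - 10) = (l - 2)*(l + 1)*(l + 3)*(l^2 - 6*l + 5) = (l - 5)*(l - 2)*(l + 1)*(l + 3)*(l - 1)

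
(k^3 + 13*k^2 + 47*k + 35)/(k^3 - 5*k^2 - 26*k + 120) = (k^2 + 8*k + 7)/(k^2 - 10*k + 24)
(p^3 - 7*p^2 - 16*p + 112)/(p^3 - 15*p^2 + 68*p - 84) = (p^2 - 16)/(p^2 - 8*p + 12)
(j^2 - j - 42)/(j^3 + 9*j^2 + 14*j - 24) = (j - 7)/(j^2 + 3*j - 4)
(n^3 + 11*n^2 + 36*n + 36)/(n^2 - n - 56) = (n^3 + 11*n^2 + 36*n + 36)/(n^2 - n - 56)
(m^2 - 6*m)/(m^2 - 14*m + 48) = m/(m - 8)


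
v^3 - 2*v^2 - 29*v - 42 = (v - 7)*(v + 2)*(v + 3)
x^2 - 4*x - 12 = (x - 6)*(x + 2)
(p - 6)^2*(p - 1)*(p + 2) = p^4 - 11*p^3 + 22*p^2 + 60*p - 72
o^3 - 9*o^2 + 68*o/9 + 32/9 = (o - 8)*(o - 4/3)*(o + 1/3)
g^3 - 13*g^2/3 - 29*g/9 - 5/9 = (g - 5)*(g + 1/3)^2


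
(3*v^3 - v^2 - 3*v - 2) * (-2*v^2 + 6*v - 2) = -6*v^5 + 20*v^4 - 6*v^3 - 12*v^2 - 6*v + 4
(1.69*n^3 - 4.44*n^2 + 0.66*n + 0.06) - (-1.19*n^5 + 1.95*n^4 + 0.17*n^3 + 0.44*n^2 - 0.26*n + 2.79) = 1.19*n^5 - 1.95*n^4 + 1.52*n^3 - 4.88*n^2 + 0.92*n - 2.73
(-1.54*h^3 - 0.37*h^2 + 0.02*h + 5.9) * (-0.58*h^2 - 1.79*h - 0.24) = 0.8932*h^5 + 2.9712*h^4 + 1.0203*h^3 - 3.369*h^2 - 10.5658*h - 1.416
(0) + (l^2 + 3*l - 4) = l^2 + 3*l - 4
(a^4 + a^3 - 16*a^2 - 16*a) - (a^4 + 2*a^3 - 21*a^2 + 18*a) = -a^3 + 5*a^2 - 34*a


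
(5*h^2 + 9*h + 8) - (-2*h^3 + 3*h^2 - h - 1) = 2*h^3 + 2*h^2 + 10*h + 9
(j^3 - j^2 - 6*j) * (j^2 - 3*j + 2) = j^5 - 4*j^4 - j^3 + 16*j^2 - 12*j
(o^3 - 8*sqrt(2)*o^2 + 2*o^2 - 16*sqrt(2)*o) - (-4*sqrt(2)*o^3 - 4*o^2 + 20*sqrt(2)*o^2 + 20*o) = o^3 + 4*sqrt(2)*o^3 - 28*sqrt(2)*o^2 + 6*o^2 - 16*sqrt(2)*o - 20*o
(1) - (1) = 0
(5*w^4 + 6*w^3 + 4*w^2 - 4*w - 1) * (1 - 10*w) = -50*w^5 - 55*w^4 - 34*w^3 + 44*w^2 + 6*w - 1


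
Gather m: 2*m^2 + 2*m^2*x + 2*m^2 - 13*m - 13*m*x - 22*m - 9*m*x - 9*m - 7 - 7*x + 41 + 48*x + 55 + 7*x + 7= m^2*(2*x + 4) + m*(-22*x - 44) + 48*x + 96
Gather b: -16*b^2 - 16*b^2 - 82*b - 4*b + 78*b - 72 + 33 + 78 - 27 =-32*b^2 - 8*b + 12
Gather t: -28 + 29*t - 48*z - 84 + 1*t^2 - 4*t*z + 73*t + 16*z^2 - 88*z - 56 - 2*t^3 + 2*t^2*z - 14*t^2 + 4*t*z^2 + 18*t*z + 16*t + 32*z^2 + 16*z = -2*t^3 + t^2*(2*z - 13) + t*(4*z^2 + 14*z + 118) + 48*z^2 - 120*z - 168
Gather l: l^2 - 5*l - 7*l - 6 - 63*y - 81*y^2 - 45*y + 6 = l^2 - 12*l - 81*y^2 - 108*y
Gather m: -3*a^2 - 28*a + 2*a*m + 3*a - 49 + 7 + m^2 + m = -3*a^2 - 25*a + m^2 + m*(2*a + 1) - 42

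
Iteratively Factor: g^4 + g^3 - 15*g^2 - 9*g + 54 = (g + 3)*(g^3 - 2*g^2 - 9*g + 18) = (g + 3)^2*(g^2 - 5*g + 6) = (g - 3)*(g + 3)^2*(g - 2)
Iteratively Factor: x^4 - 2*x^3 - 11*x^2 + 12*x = (x + 3)*(x^3 - 5*x^2 + 4*x) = (x - 1)*(x + 3)*(x^2 - 4*x) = (x - 4)*(x - 1)*(x + 3)*(x)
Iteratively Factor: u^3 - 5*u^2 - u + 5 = (u - 1)*(u^2 - 4*u - 5) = (u - 5)*(u - 1)*(u + 1)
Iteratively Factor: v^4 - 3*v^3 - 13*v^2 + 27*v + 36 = (v - 4)*(v^3 + v^2 - 9*v - 9) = (v - 4)*(v + 1)*(v^2 - 9) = (v - 4)*(v + 1)*(v + 3)*(v - 3)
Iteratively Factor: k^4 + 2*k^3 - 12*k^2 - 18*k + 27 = (k + 3)*(k^3 - k^2 - 9*k + 9) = (k + 3)^2*(k^2 - 4*k + 3) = (k - 3)*(k + 3)^2*(k - 1)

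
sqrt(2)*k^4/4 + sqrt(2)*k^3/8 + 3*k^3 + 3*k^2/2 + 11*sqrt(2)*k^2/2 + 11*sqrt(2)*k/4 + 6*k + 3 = (k/2 + sqrt(2))*(k + 1/2)*(k + 3*sqrt(2))*(sqrt(2)*k/2 + 1)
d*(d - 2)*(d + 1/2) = d^3 - 3*d^2/2 - d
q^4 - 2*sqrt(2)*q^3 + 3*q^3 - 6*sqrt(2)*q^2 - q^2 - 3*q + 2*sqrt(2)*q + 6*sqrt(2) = (q - 1)*(q + 1)*(q + 3)*(q - 2*sqrt(2))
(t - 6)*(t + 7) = t^2 + t - 42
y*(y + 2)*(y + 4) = y^3 + 6*y^2 + 8*y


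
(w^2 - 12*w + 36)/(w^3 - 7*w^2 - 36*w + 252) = (w - 6)/(w^2 - w - 42)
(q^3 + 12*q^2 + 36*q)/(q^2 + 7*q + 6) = q*(q + 6)/(q + 1)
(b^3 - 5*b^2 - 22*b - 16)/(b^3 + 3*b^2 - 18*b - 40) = (b^2 - 7*b - 8)/(b^2 + b - 20)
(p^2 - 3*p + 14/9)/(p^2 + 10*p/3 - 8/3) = (p - 7/3)/(p + 4)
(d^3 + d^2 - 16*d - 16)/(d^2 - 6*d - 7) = (d^2 - 16)/(d - 7)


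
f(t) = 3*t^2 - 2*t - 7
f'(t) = 6*t - 2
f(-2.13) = 10.87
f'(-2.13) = -14.78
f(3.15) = 16.47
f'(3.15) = 16.90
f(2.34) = 4.75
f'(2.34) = 12.04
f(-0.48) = -5.35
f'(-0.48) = -4.88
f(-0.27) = -6.24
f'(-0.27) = -3.62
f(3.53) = 23.32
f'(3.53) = 19.18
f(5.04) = 59.12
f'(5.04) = 28.24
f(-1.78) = 6.07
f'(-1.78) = -12.68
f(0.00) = -7.00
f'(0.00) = -2.00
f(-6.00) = 113.00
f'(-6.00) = -38.00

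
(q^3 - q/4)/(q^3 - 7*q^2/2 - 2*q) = (q - 1/2)/(q - 4)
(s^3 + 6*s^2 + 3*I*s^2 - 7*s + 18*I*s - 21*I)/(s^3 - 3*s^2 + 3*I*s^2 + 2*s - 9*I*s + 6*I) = (s + 7)/(s - 2)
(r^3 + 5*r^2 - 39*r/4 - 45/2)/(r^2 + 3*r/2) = r + 7/2 - 15/r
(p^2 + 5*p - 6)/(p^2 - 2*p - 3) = (-p^2 - 5*p + 6)/(-p^2 + 2*p + 3)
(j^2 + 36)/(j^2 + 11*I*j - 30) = (j - 6*I)/(j + 5*I)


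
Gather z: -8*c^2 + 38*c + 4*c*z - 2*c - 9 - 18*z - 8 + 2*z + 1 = -8*c^2 + 36*c + z*(4*c - 16) - 16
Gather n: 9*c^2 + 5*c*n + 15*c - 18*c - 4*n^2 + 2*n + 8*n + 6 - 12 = 9*c^2 - 3*c - 4*n^2 + n*(5*c + 10) - 6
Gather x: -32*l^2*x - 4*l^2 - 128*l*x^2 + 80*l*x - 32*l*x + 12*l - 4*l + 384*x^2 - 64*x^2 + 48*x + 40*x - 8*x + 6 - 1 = -4*l^2 + 8*l + x^2*(320 - 128*l) + x*(-32*l^2 + 48*l + 80) + 5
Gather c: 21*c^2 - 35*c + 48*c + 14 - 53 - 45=21*c^2 + 13*c - 84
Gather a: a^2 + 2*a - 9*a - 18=a^2 - 7*a - 18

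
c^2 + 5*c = c*(c + 5)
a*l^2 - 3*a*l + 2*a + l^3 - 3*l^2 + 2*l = (a + l)*(l - 2)*(l - 1)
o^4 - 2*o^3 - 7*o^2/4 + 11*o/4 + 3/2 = (o - 2)*(o - 3/2)*(o + 1/2)*(o + 1)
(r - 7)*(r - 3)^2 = r^3 - 13*r^2 + 51*r - 63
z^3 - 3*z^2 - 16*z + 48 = (z - 4)*(z - 3)*(z + 4)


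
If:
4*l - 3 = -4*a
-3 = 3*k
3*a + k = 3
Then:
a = 4/3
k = -1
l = -7/12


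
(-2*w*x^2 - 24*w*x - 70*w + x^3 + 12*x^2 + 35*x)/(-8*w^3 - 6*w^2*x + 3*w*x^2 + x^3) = (x^2 + 12*x + 35)/(4*w^2 + 5*w*x + x^2)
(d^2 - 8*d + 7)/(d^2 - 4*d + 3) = (d - 7)/(d - 3)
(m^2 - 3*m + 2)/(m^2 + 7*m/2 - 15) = 2*(m^2 - 3*m + 2)/(2*m^2 + 7*m - 30)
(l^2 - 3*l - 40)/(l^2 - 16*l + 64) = (l + 5)/(l - 8)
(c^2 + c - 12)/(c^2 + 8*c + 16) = (c - 3)/(c + 4)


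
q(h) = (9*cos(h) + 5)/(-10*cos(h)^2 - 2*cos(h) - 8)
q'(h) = (-20*sin(h)*cos(h) - 2*sin(h))*(9*cos(h) + 5)/(-10*cos(h)^2 - 2*cos(h) - 8)^2 - 9*sin(h)/(-10*cos(h)^2 - 2*cos(h) - 8)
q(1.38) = -0.77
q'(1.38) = 0.51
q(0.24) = -0.71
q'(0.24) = -0.08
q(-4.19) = -0.05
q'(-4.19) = 0.86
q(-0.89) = -0.81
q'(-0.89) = 0.16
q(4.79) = -0.69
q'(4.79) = -0.79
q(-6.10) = -0.71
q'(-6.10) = -0.06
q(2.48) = 0.17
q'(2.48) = 0.33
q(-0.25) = -0.71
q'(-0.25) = 0.08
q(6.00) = -0.71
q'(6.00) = 0.09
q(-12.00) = -0.75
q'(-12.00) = -0.16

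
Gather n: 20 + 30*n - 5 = 30*n + 15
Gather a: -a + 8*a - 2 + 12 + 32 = 7*a + 42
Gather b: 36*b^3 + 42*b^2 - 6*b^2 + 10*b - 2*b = 36*b^3 + 36*b^2 + 8*b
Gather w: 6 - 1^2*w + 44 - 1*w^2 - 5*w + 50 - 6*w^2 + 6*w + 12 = 112 - 7*w^2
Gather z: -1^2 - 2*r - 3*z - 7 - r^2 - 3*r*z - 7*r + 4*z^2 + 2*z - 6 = -r^2 - 9*r + 4*z^2 + z*(-3*r - 1) - 14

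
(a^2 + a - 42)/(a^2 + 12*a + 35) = (a - 6)/(a + 5)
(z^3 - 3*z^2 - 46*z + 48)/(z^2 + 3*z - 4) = (z^2 - 2*z - 48)/(z + 4)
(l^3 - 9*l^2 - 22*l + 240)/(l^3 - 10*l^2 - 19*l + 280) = (l - 6)/(l - 7)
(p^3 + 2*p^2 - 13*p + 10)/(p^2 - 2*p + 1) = (p^2 + 3*p - 10)/(p - 1)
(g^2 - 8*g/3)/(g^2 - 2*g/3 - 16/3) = g/(g + 2)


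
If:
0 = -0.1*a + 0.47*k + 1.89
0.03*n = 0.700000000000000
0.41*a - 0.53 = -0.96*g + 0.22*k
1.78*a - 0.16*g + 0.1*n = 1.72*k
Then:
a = -6.31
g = 2.02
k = -5.36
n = 23.33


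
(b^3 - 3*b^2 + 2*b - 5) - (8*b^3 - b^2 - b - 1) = -7*b^3 - 2*b^2 + 3*b - 4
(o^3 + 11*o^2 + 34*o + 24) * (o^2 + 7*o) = o^5 + 18*o^4 + 111*o^3 + 262*o^2 + 168*o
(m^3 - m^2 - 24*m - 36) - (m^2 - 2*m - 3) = m^3 - 2*m^2 - 22*m - 33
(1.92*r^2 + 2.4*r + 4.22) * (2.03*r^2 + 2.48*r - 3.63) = 3.8976*r^4 + 9.6336*r^3 + 7.549*r^2 + 1.7536*r - 15.3186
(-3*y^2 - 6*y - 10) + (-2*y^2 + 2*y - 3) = -5*y^2 - 4*y - 13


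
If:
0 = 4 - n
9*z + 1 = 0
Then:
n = 4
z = -1/9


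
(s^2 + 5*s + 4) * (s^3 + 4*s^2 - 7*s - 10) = s^5 + 9*s^4 + 17*s^3 - 29*s^2 - 78*s - 40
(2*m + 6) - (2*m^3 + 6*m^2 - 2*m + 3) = -2*m^3 - 6*m^2 + 4*m + 3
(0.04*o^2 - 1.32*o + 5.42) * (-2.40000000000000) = -0.096*o^2 + 3.168*o - 13.008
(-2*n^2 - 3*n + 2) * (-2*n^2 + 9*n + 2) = 4*n^4 - 12*n^3 - 35*n^2 + 12*n + 4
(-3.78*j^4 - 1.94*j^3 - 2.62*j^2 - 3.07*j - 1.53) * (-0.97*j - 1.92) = 3.6666*j^5 + 9.1394*j^4 + 6.2662*j^3 + 8.0083*j^2 + 7.3785*j + 2.9376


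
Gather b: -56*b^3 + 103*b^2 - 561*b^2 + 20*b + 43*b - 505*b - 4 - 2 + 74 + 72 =-56*b^3 - 458*b^2 - 442*b + 140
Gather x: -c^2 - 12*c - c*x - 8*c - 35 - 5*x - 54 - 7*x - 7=-c^2 - 20*c + x*(-c - 12) - 96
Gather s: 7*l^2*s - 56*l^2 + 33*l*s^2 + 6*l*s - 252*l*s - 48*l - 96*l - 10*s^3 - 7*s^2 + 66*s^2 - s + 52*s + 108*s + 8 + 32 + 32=-56*l^2 - 144*l - 10*s^3 + s^2*(33*l + 59) + s*(7*l^2 - 246*l + 159) + 72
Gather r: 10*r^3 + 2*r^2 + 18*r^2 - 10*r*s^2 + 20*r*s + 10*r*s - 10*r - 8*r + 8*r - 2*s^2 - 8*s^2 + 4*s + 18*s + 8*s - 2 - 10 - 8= 10*r^3 + 20*r^2 + r*(-10*s^2 + 30*s - 10) - 10*s^2 + 30*s - 20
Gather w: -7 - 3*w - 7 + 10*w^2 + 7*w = 10*w^2 + 4*w - 14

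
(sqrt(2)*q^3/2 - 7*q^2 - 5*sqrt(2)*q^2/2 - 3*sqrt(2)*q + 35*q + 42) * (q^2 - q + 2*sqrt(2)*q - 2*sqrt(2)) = sqrt(2)*q^5/2 - 5*q^4 - 3*sqrt(2)*q^4 - 29*sqrt(2)*q^3/2 + 30*q^3 + 5*q^2 + 87*sqrt(2)*q^2 - 30*q + 14*sqrt(2)*q - 84*sqrt(2)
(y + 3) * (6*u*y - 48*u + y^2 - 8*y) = 6*u*y^2 - 30*u*y - 144*u + y^3 - 5*y^2 - 24*y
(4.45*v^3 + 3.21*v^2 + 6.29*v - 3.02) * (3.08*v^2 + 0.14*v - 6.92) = 13.706*v^5 + 10.5098*v^4 - 10.9714*v^3 - 30.6342*v^2 - 43.9496*v + 20.8984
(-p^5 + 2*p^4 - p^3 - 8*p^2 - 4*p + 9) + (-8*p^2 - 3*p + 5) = -p^5 + 2*p^4 - p^3 - 16*p^2 - 7*p + 14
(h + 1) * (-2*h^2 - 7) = -2*h^3 - 2*h^2 - 7*h - 7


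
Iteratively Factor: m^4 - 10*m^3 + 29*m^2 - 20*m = (m - 4)*(m^3 - 6*m^2 + 5*m) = m*(m - 4)*(m^2 - 6*m + 5) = m*(m - 4)*(m - 1)*(m - 5)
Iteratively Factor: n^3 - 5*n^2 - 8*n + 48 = (n + 3)*(n^2 - 8*n + 16) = (n - 4)*(n + 3)*(n - 4)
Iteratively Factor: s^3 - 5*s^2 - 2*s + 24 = (s + 2)*(s^2 - 7*s + 12) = (s - 4)*(s + 2)*(s - 3)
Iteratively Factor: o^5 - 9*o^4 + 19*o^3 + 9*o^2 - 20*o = (o)*(o^4 - 9*o^3 + 19*o^2 + 9*o - 20) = o*(o - 1)*(o^3 - 8*o^2 + 11*o + 20) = o*(o - 5)*(o - 1)*(o^2 - 3*o - 4) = o*(o - 5)*(o - 4)*(o - 1)*(o + 1)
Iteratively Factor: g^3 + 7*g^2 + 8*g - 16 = (g - 1)*(g^2 + 8*g + 16) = (g - 1)*(g + 4)*(g + 4)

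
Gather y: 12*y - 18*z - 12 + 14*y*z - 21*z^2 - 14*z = y*(14*z + 12) - 21*z^2 - 32*z - 12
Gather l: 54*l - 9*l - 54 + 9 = 45*l - 45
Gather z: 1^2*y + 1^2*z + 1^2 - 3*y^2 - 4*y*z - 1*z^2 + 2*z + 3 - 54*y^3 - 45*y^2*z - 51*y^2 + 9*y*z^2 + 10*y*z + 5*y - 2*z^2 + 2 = -54*y^3 - 54*y^2 + 6*y + z^2*(9*y - 3) + z*(-45*y^2 + 6*y + 3) + 6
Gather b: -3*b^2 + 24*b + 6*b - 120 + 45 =-3*b^2 + 30*b - 75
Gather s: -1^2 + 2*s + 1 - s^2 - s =-s^2 + s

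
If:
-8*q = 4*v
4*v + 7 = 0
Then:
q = 7/8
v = -7/4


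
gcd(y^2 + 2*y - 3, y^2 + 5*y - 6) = y - 1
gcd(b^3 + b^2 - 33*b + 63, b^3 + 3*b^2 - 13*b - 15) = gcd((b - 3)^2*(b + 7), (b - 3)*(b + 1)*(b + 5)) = b - 3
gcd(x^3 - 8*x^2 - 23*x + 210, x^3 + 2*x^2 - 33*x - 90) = x^2 - x - 30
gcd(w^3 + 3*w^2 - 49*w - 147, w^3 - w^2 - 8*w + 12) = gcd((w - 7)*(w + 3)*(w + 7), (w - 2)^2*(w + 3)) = w + 3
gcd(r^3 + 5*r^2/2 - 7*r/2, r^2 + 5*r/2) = r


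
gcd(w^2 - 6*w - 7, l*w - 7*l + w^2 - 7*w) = w - 7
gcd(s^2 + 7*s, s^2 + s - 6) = 1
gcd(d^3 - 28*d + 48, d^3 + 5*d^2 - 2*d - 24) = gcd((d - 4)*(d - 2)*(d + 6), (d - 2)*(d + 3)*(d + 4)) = d - 2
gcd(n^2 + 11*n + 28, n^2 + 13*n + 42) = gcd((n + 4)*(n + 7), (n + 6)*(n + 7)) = n + 7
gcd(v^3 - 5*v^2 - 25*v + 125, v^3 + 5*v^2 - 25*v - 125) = v^2 - 25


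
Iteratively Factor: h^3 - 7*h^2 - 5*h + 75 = (h - 5)*(h^2 - 2*h - 15) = (h - 5)^2*(h + 3)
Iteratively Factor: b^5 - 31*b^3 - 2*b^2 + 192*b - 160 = (b + 4)*(b^4 - 4*b^3 - 15*b^2 + 58*b - 40) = (b - 2)*(b + 4)*(b^3 - 2*b^2 - 19*b + 20) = (b - 2)*(b + 4)^2*(b^2 - 6*b + 5) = (b - 5)*(b - 2)*(b + 4)^2*(b - 1)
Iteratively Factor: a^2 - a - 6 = (a - 3)*(a + 2)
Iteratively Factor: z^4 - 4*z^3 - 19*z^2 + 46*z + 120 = (z - 4)*(z^3 - 19*z - 30) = (z - 5)*(z - 4)*(z^2 + 5*z + 6) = (z - 5)*(z - 4)*(z + 3)*(z + 2)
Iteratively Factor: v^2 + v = (v + 1)*(v)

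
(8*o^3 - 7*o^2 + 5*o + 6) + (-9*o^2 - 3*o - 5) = 8*o^3 - 16*o^2 + 2*o + 1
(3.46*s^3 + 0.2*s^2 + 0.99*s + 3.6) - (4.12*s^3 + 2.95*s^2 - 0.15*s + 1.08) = -0.66*s^3 - 2.75*s^2 + 1.14*s + 2.52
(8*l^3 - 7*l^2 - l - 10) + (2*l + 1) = 8*l^3 - 7*l^2 + l - 9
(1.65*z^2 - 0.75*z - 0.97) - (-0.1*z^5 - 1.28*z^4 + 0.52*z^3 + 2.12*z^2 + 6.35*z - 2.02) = 0.1*z^5 + 1.28*z^4 - 0.52*z^3 - 0.47*z^2 - 7.1*z + 1.05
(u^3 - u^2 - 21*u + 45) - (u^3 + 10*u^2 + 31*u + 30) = -11*u^2 - 52*u + 15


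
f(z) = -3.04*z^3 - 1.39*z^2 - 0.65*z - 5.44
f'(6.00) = -345.65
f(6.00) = -716.02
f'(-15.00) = -2010.95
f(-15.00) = 9951.56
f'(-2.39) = -46.10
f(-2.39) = 29.68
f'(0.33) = -2.56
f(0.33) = -5.92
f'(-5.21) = -233.72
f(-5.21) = 390.14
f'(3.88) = -148.73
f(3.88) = -206.46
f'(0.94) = -11.32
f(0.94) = -9.80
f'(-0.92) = -5.81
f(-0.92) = -3.65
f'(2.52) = -65.57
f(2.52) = -64.55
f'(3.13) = -98.70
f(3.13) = -114.31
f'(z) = -9.12*z^2 - 2.78*z - 0.65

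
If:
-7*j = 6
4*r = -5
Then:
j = -6/7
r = -5/4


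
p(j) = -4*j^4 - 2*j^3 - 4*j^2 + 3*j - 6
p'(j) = -16*j^3 - 6*j^2 - 8*j + 3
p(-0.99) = -14.79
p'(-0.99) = 20.56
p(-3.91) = -894.23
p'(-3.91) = 898.97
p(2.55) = -226.65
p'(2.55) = -321.72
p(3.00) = -411.00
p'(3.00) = -507.00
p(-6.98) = -9036.39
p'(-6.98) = 5207.61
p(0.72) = -7.74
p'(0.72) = -11.84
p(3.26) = -559.81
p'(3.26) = -641.18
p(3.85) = -1046.70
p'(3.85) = -1029.80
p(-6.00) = -4920.00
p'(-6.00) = 3291.00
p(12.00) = -86946.00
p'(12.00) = -28605.00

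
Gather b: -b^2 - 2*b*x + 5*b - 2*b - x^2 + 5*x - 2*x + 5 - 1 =-b^2 + b*(3 - 2*x) - x^2 + 3*x + 4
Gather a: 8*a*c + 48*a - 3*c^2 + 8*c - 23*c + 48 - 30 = a*(8*c + 48) - 3*c^2 - 15*c + 18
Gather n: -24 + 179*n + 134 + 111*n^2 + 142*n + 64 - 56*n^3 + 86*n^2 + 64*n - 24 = -56*n^3 + 197*n^2 + 385*n + 150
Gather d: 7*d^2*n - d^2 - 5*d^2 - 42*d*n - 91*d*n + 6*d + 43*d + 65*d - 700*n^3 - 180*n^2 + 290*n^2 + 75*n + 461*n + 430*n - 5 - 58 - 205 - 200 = d^2*(7*n - 6) + d*(114 - 133*n) - 700*n^3 + 110*n^2 + 966*n - 468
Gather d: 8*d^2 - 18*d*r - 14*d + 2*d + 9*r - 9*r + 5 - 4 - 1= 8*d^2 + d*(-18*r - 12)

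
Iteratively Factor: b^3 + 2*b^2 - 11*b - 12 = (b - 3)*(b^2 + 5*b + 4) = (b - 3)*(b + 4)*(b + 1)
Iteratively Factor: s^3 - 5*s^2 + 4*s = (s - 4)*(s^2 - s) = s*(s - 4)*(s - 1)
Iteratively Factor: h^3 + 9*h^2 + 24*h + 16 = (h + 4)*(h^2 + 5*h + 4) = (h + 4)^2*(h + 1)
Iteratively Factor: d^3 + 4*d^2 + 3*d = (d + 3)*(d^2 + d) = d*(d + 3)*(d + 1)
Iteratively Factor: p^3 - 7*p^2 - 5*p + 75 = (p - 5)*(p^2 - 2*p - 15) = (p - 5)*(p + 3)*(p - 5)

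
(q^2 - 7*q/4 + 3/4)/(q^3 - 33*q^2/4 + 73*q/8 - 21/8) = 2*(q - 1)/(2*q^2 - 15*q + 7)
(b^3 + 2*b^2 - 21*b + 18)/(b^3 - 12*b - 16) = (-b^3 - 2*b^2 + 21*b - 18)/(-b^3 + 12*b + 16)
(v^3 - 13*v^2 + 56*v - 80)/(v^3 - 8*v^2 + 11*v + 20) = (v - 4)/(v + 1)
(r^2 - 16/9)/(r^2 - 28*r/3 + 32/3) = (r + 4/3)/(r - 8)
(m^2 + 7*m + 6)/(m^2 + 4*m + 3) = (m + 6)/(m + 3)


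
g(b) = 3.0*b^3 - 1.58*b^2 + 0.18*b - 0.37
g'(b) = 9.0*b^2 - 3.16*b + 0.18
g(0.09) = -0.36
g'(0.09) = -0.03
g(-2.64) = -67.06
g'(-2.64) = 71.25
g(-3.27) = -122.75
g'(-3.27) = 106.75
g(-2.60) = -64.25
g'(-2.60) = 69.24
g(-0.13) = -0.43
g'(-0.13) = 0.74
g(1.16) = 2.40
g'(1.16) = 8.62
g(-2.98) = -94.33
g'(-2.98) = 89.52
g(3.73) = 134.00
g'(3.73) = 113.61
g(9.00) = 2060.27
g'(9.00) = 700.74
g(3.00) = 66.95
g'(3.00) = 71.70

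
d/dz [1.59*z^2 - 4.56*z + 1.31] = 3.18*z - 4.56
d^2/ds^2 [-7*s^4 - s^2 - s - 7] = -84*s^2 - 2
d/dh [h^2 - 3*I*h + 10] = 2*h - 3*I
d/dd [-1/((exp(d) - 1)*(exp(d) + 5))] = (exp(d) + 2)/(2*(exp(d) + 5)^2*sinh(d/2)^2)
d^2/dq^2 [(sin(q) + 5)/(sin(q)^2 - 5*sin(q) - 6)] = (-sin(q)^4 - 24*sin(q)^3 + 65*sin(q)^2 - 250*sin(q) + 250)/((sin(q) - 6)^3*(sin(q) + 1)^2)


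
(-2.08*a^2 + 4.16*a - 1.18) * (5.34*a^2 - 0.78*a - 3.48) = -11.1072*a^4 + 23.8368*a^3 - 2.3076*a^2 - 13.5564*a + 4.1064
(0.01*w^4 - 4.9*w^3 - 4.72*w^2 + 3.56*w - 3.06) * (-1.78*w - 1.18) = -0.0178*w^5 + 8.7102*w^4 + 14.1836*w^3 - 0.767200000000001*w^2 + 1.246*w + 3.6108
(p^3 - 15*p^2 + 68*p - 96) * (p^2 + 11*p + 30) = p^5 - 4*p^4 - 67*p^3 + 202*p^2 + 984*p - 2880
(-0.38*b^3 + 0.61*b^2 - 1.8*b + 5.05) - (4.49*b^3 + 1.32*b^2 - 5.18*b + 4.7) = -4.87*b^3 - 0.71*b^2 + 3.38*b + 0.35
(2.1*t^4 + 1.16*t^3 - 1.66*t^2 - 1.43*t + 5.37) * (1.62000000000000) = 3.402*t^4 + 1.8792*t^3 - 2.6892*t^2 - 2.3166*t + 8.6994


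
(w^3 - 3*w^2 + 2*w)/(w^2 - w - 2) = w*(w - 1)/(w + 1)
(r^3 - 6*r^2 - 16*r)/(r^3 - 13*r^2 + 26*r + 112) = r/(r - 7)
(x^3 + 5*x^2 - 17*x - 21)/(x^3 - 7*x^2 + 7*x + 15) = (x + 7)/(x - 5)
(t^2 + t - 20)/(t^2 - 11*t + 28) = (t + 5)/(t - 7)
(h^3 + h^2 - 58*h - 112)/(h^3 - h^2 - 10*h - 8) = (h^2 - h - 56)/(h^2 - 3*h - 4)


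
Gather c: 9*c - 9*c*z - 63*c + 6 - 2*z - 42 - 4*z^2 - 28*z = c*(-9*z - 54) - 4*z^2 - 30*z - 36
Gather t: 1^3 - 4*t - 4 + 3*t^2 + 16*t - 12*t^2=-9*t^2 + 12*t - 3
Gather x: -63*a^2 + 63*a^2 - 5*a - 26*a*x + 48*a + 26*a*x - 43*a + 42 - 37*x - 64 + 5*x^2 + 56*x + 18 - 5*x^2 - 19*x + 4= 0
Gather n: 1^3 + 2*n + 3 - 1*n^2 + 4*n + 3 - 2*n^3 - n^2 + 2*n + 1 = -2*n^3 - 2*n^2 + 8*n + 8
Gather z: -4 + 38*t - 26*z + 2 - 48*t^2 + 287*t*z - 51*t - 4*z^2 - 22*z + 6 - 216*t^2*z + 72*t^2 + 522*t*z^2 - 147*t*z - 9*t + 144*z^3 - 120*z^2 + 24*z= 24*t^2 - 22*t + 144*z^3 + z^2*(522*t - 124) + z*(-216*t^2 + 140*t - 24) + 4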